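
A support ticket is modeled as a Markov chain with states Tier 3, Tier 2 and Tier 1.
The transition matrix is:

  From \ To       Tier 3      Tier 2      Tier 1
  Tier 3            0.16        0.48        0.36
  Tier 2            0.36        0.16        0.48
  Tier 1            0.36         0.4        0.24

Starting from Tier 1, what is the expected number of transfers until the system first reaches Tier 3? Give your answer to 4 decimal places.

2.7778

Let t(s) be the expected number of transfers to first reach Tier 3 from state s, with t(Tier 3) = 0. Conditioning on the first transfer:
t(Tier 2) = 1 + 0.16·t(Tier 2) + 0.48·t(Tier 1)
t(Tier 1) = 1 + 0.4·t(Tier 2) + 0.24·t(Tier 1)
Solving: t(Tier 2) = 2.7778, t(Tier 1) = 2.7778.
Expected transfers from Tier 1 to Tier 3: 2.7778.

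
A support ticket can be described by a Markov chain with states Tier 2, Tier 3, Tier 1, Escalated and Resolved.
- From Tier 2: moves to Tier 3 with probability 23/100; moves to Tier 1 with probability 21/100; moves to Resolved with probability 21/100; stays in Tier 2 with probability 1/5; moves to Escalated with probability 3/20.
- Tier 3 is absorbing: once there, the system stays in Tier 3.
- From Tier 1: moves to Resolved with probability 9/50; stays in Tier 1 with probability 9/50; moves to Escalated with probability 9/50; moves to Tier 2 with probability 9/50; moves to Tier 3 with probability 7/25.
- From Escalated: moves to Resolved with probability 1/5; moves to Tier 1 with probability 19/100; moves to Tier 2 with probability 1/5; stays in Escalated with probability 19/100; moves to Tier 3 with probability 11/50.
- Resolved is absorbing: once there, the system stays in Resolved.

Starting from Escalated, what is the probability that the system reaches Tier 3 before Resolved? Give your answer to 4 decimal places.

0.5410

Let h(s) be the probability of absorption at Tier 3 starting from transient state s. Then h(Tier 3) = 1 and h(Resolved) = 0. By first-step analysis:
h(Tier 2) = 0.2·h(Tier 2) + 0.23·1 + 0.21·h(Tier 1) + 0.15·h(Escalated) + 0.21·0
h(Tier 1) = 0.18·h(Tier 2) + 0.28·1 + 0.18·h(Tier 1) + 0.18·h(Escalated) + 0.18·0
h(Escalated) = 0.2·h(Tier 2) + 0.22·1 + 0.19·h(Tier 1) + 0.19·h(Escalated) + 0.2·0
Solving: h(Tier 2) = 0.5409, h(Tier 1) = 0.5789, h(Escalated) = 0.5410.
Starting from Escalated, the probability is 0.5410.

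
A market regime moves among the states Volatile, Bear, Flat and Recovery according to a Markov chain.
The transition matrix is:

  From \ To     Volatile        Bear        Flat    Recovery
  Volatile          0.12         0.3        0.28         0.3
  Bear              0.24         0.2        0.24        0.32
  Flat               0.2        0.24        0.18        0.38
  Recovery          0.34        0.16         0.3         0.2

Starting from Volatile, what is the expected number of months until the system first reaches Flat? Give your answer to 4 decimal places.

Let t(s) be the expected number of months to first reach Flat from state s, with t(Flat) = 0. Conditioning on the first month:
t(Volatile) = 1 + 0.12·t(Volatile) + 0.3·t(Bear) + 0.3·t(Recovery)
t(Bear) = 1 + 0.24·t(Volatile) + 0.2·t(Bear) + 0.32·t(Recovery)
t(Recovery) = 1 + 0.34·t(Volatile) + 0.16·t(Bear) + 0.2·t(Recovery)
Solving: t(Volatile) = 3.6226, t(Bear) = 3.7529, t(Recovery) = 3.5402.
Expected months from Volatile to Flat: 3.6226.

3.6226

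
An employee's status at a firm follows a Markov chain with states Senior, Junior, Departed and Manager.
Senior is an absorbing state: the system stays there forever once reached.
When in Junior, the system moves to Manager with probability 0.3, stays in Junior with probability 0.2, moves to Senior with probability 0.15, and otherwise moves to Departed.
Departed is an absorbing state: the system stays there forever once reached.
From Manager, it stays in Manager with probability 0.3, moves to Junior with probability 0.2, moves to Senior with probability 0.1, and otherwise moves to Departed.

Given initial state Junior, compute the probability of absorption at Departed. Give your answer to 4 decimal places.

Let h(s) be the probability of absorption at Departed starting from transient state s. Then h(Departed) = 1 and h(Senior) = 0. By first-step analysis:
h(Junior) = 0.15·0 + 0.2·h(Junior) + 0.35·1 + 0.3·h(Manager)
h(Manager) = 0.1·0 + 0.2·h(Junior) + 0.4·1 + 0.3·h(Manager)
Solving: h(Junior) = 0.7300, h(Manager) = 0.7800.
Starting from Junior, the probability is 0.7300.

0.7300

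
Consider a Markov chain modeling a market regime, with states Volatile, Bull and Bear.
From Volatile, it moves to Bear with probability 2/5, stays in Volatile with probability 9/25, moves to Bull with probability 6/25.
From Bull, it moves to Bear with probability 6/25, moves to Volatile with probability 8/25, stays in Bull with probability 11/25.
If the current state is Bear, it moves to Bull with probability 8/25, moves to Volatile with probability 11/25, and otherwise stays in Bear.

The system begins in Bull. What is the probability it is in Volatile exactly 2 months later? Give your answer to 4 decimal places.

Sum over the intermediate state after 1 month:
P = P(Bull→Volatile)·P(Volatile→Volatile) + P(Bull→Bull)·P(Bull→Volatile) + P(Bull→Bear)·P(Bear→Volatile)
  = 0.32×0.36 + 0.44×0.32 + 0.24×0.44
  = 0.1152 + 0.1408 + 0.1056 = 0.3616

0.3616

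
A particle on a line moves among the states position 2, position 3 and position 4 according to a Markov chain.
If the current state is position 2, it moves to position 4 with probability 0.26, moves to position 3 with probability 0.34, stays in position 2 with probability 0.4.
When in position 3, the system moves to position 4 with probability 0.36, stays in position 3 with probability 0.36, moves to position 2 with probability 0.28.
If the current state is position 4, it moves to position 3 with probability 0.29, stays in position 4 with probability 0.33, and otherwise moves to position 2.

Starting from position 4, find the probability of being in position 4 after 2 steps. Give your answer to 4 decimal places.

Sum over the intermediate state after 1 step:
P = P(position 4→position 2)·P(position 2→position 4) + P(position 4→position 3)·P(position 3→position 4) + P(position 4→position 4)·P(position 4→position 4)
  = 0.38×0.26 + 0.29×0.36 + 0.33×0.33
  = 0.0988 + 0.1044 + 0.1089 = 0.3121

0.3121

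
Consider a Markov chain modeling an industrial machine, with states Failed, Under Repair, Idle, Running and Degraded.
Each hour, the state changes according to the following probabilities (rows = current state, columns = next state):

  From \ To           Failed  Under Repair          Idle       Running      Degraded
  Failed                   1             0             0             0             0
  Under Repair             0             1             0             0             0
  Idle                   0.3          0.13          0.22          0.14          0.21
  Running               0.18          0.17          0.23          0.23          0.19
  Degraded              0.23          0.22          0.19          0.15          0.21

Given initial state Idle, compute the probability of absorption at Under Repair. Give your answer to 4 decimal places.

Let h(s) be the probability of absorption at Under Repair starting from transient state s. Then h(Under Repair) = 1 and h(Failed) = 0. By first-step analysis:
h(Idle) = 0.3·0 + 0.13·1 + 0.22·h(Idle) + 0.14·h(Running) + 0.21·h(Degraded)
h(Running) = 0.18·0 + 0.17·1 + 0.23·h(Idle) + 0.23·h(Running) + 0.19·h(Degraded)
h(Degraded) = 0.23·0 + 0.22·1 + 0.19·h(Idle) + 0.15·h(Running) + 0.21·h(Degraded)
Solving: h(Idle) = 0.3673, h(Running) = 0.4417, h(Degraded) = 0.4507.
Starting from Idle, the probability is 0.3673.

0.3673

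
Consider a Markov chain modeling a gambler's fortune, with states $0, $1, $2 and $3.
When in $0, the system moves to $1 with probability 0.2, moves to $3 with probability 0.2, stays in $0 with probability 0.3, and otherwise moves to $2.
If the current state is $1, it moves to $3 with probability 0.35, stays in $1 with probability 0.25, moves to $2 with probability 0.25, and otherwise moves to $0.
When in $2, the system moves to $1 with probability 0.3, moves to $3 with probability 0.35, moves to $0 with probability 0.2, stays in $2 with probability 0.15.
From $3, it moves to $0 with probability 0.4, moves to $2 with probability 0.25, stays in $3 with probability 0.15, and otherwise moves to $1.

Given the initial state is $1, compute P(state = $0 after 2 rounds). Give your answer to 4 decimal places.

Propagate the distribution vector 2 rounds from $1.
After 0 rounds: (0.0000, 1.0000, 0.0000, 0.0000)
After 1 round: (0.1500, 0.2500, 0.2500, 0.3500)
After 2 rounds: (0.2725, 0.2375, 0.2325, 0.2575)
P(in $0 after 2 rounds) = 0.2725

0.2725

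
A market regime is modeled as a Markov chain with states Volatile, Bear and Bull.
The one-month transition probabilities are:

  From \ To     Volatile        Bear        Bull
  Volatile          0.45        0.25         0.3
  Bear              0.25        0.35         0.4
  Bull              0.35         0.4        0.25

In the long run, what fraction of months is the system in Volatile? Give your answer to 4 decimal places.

Let the stationary distribution be π with π = πP and π_1 + π_2 + π_3 = 1.
π_1 = 0.45·π_1 + 0.25·π_2 + 0.35·π_3
π_2 = 0.25·π_1 + 0.35·π_2 + 0.4·π_3
Solving with the normalization constraint gives π = (0.3522, 0.3306, 0.3172).
So the stationary probability of Volatile is 0.3522.

0.3522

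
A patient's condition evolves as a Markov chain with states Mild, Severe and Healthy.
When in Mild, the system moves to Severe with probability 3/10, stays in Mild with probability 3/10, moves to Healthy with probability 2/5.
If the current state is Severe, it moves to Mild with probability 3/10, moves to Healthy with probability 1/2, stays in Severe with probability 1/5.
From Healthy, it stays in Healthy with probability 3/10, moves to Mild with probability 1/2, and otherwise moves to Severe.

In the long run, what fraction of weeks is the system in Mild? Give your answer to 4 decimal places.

0.3770

Let the stationary distribution be π with π = πP and π_1 + π_2 + π_3 = 1.
π_1 = 0.3·π_1 + 0.3·π_2 + 0.5·π_3
π_2 = 0.3·π_1 + 0.2·π_2 + 0.2·π_3
Solving with the normalization constraint gives π = (0.3770, 0.2377, 0.3852).
So the stationary probability of Mild is 0.3770.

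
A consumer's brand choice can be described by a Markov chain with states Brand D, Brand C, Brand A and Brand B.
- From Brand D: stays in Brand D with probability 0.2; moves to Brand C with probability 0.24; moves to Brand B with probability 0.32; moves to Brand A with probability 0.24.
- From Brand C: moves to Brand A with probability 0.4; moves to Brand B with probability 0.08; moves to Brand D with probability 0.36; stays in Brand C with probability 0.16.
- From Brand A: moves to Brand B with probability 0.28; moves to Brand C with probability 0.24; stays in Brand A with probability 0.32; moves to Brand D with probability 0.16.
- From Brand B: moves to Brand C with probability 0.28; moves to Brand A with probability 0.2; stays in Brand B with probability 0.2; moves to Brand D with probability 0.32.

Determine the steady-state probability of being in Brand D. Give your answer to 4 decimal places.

Let the stationary distribution be π with π = πP and π_1 + π_2 + π_3 + π_4 = 1.
π_1 = 0.2·π_1 + 0.36·π_2 + 0.16·π_3 + 0.32·π_4
π_2 = 0.24·π_1 + 0.16·π_2 + 0.24·π_3 + 0.28·π_4
π_3 = 0.24·π_1 + 0.4·π_2 + 0.32·π_3 + 0.2·π_4
Solving with the normalization constraint gives π = (0.2524, 0.2306, 0.2912, 0.2259).
So the stationary probability of Brand D is 0.2524.

0.2524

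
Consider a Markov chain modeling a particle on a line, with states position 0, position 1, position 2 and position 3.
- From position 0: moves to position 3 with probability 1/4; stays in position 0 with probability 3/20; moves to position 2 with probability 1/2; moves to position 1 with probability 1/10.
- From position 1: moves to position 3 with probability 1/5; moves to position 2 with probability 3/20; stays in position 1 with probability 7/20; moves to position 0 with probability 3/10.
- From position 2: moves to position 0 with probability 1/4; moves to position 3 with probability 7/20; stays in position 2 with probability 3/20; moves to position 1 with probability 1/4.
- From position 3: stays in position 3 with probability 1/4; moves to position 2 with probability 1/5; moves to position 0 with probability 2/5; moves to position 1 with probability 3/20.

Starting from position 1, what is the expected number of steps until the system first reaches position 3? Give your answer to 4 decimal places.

Let t(s) be the expected number of steps to first reach position 3 from state s, with t(position 3) = 0. Conditioning on the first step:
t(position 0) = 1 + 0.15·t(position 0) + 0.1·t(position 1) + 0.5·t(position 2)
t(position 1) = 1 + 0.3·t(position 0) + 0.35·t(position 1) + 0.15·t(position 2)
t(position 2) = 1 + 0.25·t(position 0) + 0.25·t(position 1) + 0.15·t(position 2)
Solving: t(position 0) = 3.6756, t(position 1) = 4.0293, t(position 2) = 3.4426.
Expected steps from position 1 to position 3: 4.0293.

4.0293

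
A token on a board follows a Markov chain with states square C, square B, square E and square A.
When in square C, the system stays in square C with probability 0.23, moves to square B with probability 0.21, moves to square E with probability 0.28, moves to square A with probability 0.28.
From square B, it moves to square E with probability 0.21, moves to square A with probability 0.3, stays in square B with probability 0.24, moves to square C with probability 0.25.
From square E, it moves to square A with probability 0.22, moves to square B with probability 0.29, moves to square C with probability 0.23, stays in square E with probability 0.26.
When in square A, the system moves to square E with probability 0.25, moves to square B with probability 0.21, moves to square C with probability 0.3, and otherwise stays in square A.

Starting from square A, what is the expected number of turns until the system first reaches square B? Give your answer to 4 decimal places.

4.3320

Let t(s) be the expected number of turns to first reach square B from state s, with t(square B) = 0. Conditioning on the first turn:
t(square C) = 1 + 0.23·t(square C) + 0.28·t(square E) + 0.28·t(square A)
t(square E) = 1 + 0.23·t(square C) + 0.26·t(square E) + 0.22·t(square A)
t(square A) = 1 + 0.3·t(square C) + 0.25·t(square E) + 0.24·t(square A)
Solving: t(square C) = 4.3222, t(square E) = 3.9826, t(square A) = 4.3320.
Expected turns from square A to square B: 4.3320.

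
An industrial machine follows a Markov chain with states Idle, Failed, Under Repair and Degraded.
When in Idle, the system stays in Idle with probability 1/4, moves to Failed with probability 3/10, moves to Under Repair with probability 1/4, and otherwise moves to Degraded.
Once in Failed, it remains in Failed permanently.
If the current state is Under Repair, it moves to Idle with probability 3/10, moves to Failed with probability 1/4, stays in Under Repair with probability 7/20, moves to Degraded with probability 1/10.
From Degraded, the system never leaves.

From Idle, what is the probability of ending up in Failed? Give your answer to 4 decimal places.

Let h(s) be the probability of absorption at Failed starting from transient state s. Then h(Failed) = 1 and h(Degraded) = 0. By first-step analysis:
h(Idle) = 0.25·h(Idle) + 0.3·1 + 0.25·h(Under Repair) + 0.2·0
h(Under Repair) = 0.3·h(Idle) + 0.25·1 + 0.35·h(Under Repair) + 0.1·0
Solving: h(Idle) = 0.6242, h(Under Repair) = 0.6727.
Starting from Idle, the probability is 0.6242.

0.6242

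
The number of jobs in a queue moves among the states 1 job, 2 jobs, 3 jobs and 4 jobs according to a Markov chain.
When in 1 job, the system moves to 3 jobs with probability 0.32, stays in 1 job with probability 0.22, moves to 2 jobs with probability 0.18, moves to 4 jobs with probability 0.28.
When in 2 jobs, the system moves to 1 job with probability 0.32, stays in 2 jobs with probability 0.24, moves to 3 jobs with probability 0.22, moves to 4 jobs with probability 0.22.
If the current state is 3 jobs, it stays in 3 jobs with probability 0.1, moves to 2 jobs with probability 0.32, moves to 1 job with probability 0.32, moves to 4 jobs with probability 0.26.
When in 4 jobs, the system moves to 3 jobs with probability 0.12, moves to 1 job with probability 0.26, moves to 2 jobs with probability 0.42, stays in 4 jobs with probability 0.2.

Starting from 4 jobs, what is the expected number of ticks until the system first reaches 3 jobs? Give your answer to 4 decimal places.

4.9108

Let t(s) be the expected number of ticks to first reach 3 jobs from state s, with t(3 jobs) = 0. Conditioning on the first tick:
t(1 job) = 1 + 0.22·t(1 job) + 0.18·t(2 jobs) + 0.28·t(4 jobs)
t(2 jobs) = 1 + 0.32·t(1 job) + 0.24·t(2 jobs) + 0.22·t(4 jobs)
t(4 jobs) = 1 + 0.26·t(1 job) + 0.42·t(2 jobs) + 0.2·t(4 jobs)
Solving: t(1 job) = 4.0723, t(2 jobs) = 4.4520, t(4 jobs) = 4.9108.
Expected ticks from 4 jobs to 3 jobs: 4.9108.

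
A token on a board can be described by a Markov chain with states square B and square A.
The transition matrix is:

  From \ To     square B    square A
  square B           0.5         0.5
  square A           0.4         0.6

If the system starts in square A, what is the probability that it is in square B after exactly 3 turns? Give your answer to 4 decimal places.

Propagate the distribution vector 3 turns from square A.
After 0 turns: (0.0000, 1.0000)
After 1 turn: (0.4000, 0.6000)
After 2 turns: (0.4400, 0.5600)
After 3 turns: (0.4440, 0.5560)
P(in square B after 3 turns) = 0.4440

0.4440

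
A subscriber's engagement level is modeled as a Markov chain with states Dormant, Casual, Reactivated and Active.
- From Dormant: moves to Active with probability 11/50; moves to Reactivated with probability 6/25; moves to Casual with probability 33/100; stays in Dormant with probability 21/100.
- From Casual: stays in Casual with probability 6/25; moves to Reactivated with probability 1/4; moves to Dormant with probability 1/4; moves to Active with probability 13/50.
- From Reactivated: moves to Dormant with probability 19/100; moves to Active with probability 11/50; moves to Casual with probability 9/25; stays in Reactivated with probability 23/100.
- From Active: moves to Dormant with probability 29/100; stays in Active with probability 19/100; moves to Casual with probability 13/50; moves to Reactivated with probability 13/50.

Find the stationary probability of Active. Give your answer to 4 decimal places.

0.2251

Let the stationary distribution be π with π = πP and π_1 + π_2 + π_3 + π_4 = 1.
π_1 = 0.21·π_1 + 0.25·π_2 + 0.19·π_3 + 0.29·π_4
π_2 = 0.33·π_1 + 0.24·π_2 + 0.36·π_3 + 0.26·π_4
π_3 = 0.24·π_1 + 0.25·π_2 + 0.23·π_3 + 0.26·π_4
Solving with the normalization constraint gives π = (0.2349, 0.2950, 0.2450, 0.2251).
So the stationary probability of Active is 0.2251.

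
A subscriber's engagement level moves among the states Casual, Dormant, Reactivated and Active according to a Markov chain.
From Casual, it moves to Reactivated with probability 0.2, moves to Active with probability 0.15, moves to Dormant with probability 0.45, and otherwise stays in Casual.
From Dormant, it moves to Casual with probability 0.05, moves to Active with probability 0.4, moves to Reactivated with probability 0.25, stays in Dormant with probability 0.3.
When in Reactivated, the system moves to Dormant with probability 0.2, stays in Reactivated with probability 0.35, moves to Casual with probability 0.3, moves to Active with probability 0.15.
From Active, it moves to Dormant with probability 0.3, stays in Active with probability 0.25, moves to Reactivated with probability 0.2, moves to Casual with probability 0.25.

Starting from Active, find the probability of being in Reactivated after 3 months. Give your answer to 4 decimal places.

Propagate the distribution vector 3 months from Active.
After 0 months: (0.0000, 0.0000, 0.0000, 1.0000)
After 1 month: (0.2500, 0.3000, 0.2000, 0.2500)
After 2 months: (0.1875, 0.3175, 0.2450, 0.2500)
After 3 months: (0.1894, 0.3036, 0.2526, 0.2544)
P(in Reactivated after 3 months) = 0.2526

0.2526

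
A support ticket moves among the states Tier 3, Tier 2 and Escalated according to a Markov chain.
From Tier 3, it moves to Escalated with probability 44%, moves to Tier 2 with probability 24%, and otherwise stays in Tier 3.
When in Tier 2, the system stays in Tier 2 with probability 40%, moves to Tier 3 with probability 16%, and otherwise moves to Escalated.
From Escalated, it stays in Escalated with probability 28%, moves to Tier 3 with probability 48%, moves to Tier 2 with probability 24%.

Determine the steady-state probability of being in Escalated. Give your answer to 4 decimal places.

Let the stationary distribution be π with π = πP and π_1 + π_2 + π_3 = 1.
π_1 = 0.32·π_1 + 0.16·π_2 + 0.48·π_3
π_2 = 0.24·π_1 + 0.4·π_2 + 0.24·π_3
Solving with the normalization constraint gives π = (0.3350, 0.2857, 0.3793).
So the stationary probability of Escalated is 0.3793.

0.3793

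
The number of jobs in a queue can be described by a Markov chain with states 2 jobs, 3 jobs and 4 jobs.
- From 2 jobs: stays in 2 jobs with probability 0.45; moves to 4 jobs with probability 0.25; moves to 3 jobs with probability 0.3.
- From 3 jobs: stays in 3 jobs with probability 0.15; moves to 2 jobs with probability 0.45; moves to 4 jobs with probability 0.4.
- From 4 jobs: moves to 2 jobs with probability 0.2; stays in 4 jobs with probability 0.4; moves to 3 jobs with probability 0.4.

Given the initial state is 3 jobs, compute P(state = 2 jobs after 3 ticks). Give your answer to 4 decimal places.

0.3669

Propagate the distribution vector 3 ticks from 3 jobs.
After 0 ticks: (0.0000, 1.0000, 0.0000)
After 1 tick: (0.4500, 0.1500, 0.4000)
After 2 ticks: (0.3500, 0.3175, 0.3325)
After 3 ticks: (0.3669, 0.2856, 0.3475)
P(in 2 jobs after 3 ticks) = 0.3669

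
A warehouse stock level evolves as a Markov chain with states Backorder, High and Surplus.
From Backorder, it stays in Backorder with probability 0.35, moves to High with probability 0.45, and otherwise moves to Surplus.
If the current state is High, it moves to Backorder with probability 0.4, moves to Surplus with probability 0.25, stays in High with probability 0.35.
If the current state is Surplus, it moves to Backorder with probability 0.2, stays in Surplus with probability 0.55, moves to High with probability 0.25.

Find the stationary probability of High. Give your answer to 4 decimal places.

Let the stationary distribution be π with π = πP and π_1 + π_2 + π_3 = 1.
π_1 = 0.35·π_1 + 0.4·π_2 + 0.2·π_3
π_2 = 0.45·π_1 + 0.35·π_2 + 0.25·π_3
Solving with the normalization constraint gives π = (0.3172, 0.3483, 0.3345).
So the stationary probability of High is 0.3483.

0.3483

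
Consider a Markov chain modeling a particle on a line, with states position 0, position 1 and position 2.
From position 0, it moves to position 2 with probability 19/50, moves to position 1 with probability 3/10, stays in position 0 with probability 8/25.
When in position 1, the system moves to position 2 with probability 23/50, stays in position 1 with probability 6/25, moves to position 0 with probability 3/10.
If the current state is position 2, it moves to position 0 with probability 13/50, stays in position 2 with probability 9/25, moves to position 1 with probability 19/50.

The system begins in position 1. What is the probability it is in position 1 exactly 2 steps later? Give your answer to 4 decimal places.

0.3224

Sum over the intermediate state after 1 step:
P = P(position 1→position 0)·P(position 0→position 1) + P(position 1→position 1)·P(position 1→position 1) + P(position 1→position 2)·P(position 2→position 1)
  = 0.3×0.3 + 0.24×0.24 + 0.46×0.38
  = 0.0900 + 0.0576 + 0.1748 = 0.3224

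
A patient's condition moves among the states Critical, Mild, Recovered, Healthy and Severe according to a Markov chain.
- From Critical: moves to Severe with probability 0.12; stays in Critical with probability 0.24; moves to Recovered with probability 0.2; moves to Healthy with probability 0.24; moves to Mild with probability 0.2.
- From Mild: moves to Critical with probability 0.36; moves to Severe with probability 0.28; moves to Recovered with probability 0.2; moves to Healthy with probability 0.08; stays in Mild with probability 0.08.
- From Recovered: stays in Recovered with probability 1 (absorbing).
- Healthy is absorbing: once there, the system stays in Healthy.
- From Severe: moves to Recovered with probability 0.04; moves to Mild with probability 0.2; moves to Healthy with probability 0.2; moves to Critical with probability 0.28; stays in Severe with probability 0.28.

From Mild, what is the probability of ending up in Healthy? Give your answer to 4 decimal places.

Let h(s) be the probability of absorption at Healthy starting from transient state s. Then h(Healthy) = 1 and h(Recovered) = 0. By first-step analysis:
h(Critical) = 0.24·h(Critical) + 0.2·h(Mild) + 0.2·0 + 0.24·1 + 0.12·h(Severe)
h(Mild) = 0.36·h(Critical) + 0.08·h(Mild) + 0.2·0 + 0.08·1 + 0.28·h(Severe)
h(Severe) = 0.28·h(Critical) + 0.2·h(Mild) + 0.04·0 + 0.2·1 + 0.28·h(Severe)
Solving: h(Critical) = 0.5434, h(Mild) = 0.4899, h(Severe) = 0.6252.
Starting from Mild, the probability is 0.4899.

0.4899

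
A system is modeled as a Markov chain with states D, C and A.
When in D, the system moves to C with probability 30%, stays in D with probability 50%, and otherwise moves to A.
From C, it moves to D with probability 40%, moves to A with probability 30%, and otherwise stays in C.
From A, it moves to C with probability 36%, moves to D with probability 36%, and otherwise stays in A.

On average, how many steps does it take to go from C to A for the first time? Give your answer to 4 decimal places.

3.9130

Let t(s) be the expected number of steps to first reach A from state s, with t(A) = 0. Conditioning on the first step:
t(D) = 1 + 0.5·t(D) + 0.3·t(C)
t(C) = 1 + 0.4·t(D) + 0.3·t(C)
Solving: t(D) = 4.3478, t(C) = 3.9130.
Expected steps from C to A: 3.9130.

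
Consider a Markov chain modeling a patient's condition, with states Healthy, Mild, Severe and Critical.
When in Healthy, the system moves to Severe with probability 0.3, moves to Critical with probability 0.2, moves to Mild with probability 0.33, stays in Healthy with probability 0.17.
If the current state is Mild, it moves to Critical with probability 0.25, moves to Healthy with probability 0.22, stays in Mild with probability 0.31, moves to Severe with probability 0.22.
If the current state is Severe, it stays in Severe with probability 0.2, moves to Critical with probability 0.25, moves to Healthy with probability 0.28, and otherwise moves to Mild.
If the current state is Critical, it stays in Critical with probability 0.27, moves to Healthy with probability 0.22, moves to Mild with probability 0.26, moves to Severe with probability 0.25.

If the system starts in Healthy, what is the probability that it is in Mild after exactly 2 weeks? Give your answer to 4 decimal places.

0.2914

Propagate the distribution vector 2 weeks from Healthy.
After 0 weeks: (1.0000, 0.0000, 0.0000, 0.0000)
After 1 week: (0.1700, 0.3300, 0.3000, 0.2000)
After 2 weeks: (0.2295, 0.2914, 0.2336, 0.2455)
P(in Mild after 2 weeks) = 0.2914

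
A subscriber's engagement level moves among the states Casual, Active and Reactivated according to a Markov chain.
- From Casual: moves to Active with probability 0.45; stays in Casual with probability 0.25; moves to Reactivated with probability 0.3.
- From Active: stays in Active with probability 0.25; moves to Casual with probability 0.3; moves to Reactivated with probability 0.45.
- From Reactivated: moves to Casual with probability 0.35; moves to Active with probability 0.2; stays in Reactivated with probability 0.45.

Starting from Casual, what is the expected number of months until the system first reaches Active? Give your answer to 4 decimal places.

2.7642

Let t(s) be the expected number of months to first reach Active from state s, with t(Active) = 0. Conditioning on the first month:
t(Casual) = 1 + 0.25·t(Casual) + 0.3·t(Reactivated)
t(Reactivated) = 1 + 0.35·t(Casual) + 0.45·t(Reactivated)
Solving: t(Casual) = 2.7642, t(Reactivated) = 3.5772.
Expected months from Casual to Active: 2.7642.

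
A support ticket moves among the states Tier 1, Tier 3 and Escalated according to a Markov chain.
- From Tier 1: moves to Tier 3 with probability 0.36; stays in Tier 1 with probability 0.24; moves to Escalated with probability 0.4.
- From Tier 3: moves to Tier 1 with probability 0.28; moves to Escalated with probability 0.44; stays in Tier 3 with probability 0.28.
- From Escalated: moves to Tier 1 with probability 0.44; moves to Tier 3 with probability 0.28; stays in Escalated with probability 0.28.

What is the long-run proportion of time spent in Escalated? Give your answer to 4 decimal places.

0.3681

Let the stationary distribution be π with π = πP and π_1 + π_2 + π_3 = 1.
π_1 = 0.24·π_1 + 0.28·π_2 + 0.44·π_3
π_2 = 0.36·π_1 + 0.28·π_2 + 0.28·π_3
Solving with the normalization constraint gives π = (0.3259, 0.3061, 0.3681).
So the stationary probability of Escalated is 0.3681.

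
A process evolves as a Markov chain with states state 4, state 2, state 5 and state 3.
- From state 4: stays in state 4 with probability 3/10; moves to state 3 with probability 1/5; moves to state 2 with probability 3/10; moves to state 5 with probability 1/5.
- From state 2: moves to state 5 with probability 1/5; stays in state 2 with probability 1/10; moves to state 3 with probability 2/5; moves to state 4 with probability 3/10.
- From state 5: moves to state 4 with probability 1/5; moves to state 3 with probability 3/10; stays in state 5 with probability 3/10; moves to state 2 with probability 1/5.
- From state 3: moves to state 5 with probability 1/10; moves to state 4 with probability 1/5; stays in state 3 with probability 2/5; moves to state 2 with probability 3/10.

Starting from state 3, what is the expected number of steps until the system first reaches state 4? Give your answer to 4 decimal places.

Let t(s) be the expected number of steps to first reach state 4 from state s, with t(state 4) = 0. Conditioning on the first step:
t(state 2) = 1 + 0.1·t(state 2) + 0.2·t(state 5) + 0.4·t(state 3)
t(state 5) = 1 + 0.2·t(state 2) + 0.3·t(state 5) + 0.3·t(state 3)
t(state 3) = 1 + 0.3·t(state 2) + 0.1·t(state 5) + 0.4·t(state 3)
Solving: t(state 2) = 4.1014, t(state 5) = 4.5161, t(state 3) = 4.4700.
Expected steps from state 3 to state 4: 4.4700.

4.4700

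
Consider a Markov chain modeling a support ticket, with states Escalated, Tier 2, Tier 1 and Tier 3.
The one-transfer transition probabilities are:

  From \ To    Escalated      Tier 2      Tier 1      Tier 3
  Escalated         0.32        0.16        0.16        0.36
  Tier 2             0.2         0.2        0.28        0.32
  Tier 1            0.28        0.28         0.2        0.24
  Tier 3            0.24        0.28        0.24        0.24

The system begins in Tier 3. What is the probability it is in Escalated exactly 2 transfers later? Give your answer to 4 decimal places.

Propagate the distribution vector 2 transfers from Tier 3.
After 0 transfers: (0.0000, 0.0000, 0.0000, 1.0000)
After 1 transfer: (0.2400, 0.2800, 0.2400, 0.2400)
After 2 transfers: (0.2576, 0.2288, 0.2224, 0.2912)
P(in Escalated after 2 transfers) = 0.2576

0.2576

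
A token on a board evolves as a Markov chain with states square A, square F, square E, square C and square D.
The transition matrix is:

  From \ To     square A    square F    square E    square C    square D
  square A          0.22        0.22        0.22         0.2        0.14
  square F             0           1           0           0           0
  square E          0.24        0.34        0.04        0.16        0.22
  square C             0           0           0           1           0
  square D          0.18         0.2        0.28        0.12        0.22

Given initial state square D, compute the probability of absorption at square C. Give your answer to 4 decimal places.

0.3819

Let h(s) be the probability of absorption at square C starting from transient state s. Then h(square C) = 1 and h(square F) = 0. By first-step analysis:
h(square A) = 0.22·h(square A) + 0.22·0 + 0.22·h(square E) + 0.2·1 + 0.14·h(square D)
h(square E) = 0.24·h(square A) + 0.34·0 + 0.04·h(square E) + 0.16·1 + 0.22·h(square D)
h(square D) = 0.18·h(square A) + 0.2·0 + 0.28·h(square E) + 0.12·1 + 0.22·h(square D)
Solving: h(square A) = 0.4267, h(square E) = 0.3609, h(square D) = 0.3819.
Starting from square D, the probability is 0.3819.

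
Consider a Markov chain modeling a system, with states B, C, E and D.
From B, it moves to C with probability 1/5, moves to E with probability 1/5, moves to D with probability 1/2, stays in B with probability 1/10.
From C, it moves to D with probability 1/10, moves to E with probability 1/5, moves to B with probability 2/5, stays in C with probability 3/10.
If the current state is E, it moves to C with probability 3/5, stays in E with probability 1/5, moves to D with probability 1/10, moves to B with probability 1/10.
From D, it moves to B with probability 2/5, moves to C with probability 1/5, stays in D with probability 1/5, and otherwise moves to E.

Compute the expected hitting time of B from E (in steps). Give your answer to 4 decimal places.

Let t(s) be the expected number of steps to first reach B from state s, with t(B) = 0. Conditioning on the first step:
t(C) = 1 + 0.3·t(C) + 0.2·t(E) + 0.1·t(D)
t(E) = 1 + 0.6·t(C) + 0.2·t(E) + 0.1·t(D)
t(D) = 1 + 0.2·t(C) + 0.2·t(E) + 0.2·t(D)
Solving: t(C) = 2.9412, t(E) = 3.8235, t(D) = 2.9412.
Expected steps from E to B: 3.8235.

3.8235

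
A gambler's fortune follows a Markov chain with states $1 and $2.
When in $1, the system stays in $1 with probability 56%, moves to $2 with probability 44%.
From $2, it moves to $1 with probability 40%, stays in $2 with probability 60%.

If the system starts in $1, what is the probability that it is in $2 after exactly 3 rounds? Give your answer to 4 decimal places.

Propagate the distribution vector 3 rounds from $1.
After 0 rounds: (1.0000, 0.0000)
After 1 round: (0.5600, 0.4400)
After 2 rounds: (0.4896, 0.5104)
After 3 rounds: (0.4783, 0.5217)
P(in $2 after 3 rounds) = 0.5217

0.5217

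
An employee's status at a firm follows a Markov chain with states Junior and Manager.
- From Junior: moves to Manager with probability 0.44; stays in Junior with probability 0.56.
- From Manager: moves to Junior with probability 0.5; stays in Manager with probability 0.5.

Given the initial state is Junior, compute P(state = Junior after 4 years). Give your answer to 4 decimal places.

0.5319

Propagate the distribution vector 4 years from Junior.
After 0 years: (1.0000, 0.0000)
After 1 year: (0.5600, 0.4400)
After 2 years: (0.5336, 0.4664)
After 3 years: (0.5320, 0.4680)
After 4 years: (0.5319, 0.4681)
P(in Junior after 4 years) = 0.5319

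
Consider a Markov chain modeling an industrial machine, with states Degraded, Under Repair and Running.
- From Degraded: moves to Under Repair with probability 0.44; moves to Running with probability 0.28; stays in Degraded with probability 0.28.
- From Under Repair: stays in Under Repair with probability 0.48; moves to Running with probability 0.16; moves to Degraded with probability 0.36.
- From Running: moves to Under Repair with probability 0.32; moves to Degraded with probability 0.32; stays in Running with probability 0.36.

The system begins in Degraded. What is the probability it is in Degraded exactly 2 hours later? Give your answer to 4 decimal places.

Sum over the intermediate state after 1 hour:
P = P(Degraded→Degraded)·P(Degraded→Degraded) + P(Degraded→Under Repair)·P(Under Repair→Degraded) + P(Degraded→Running)·P(Running→Degraded)
  = 0.28×0.28 + 0.44×0.36 + 0.28×0.32
  = 0.0784 + 0.1584 + 0.0896 = 0.3264

0.3264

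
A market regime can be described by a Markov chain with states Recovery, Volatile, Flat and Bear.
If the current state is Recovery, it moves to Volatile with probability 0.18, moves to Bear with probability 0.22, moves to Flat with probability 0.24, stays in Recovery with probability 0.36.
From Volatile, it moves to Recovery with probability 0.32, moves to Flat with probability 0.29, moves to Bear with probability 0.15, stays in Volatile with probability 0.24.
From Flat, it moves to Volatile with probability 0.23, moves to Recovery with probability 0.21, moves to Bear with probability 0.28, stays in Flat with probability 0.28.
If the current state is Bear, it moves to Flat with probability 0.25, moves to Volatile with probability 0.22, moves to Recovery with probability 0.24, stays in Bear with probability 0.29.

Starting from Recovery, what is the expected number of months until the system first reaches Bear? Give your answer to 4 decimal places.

4.5194

Let t(s) be the expected number of months to first reach Bear from state s, with t(Bear) = 0. Conditioning on the first month:
t(Recovery) = 1 + 0.36·t(Recovery) + 0.18·t(Volatile) + 0.24·t(Flat)
t(Volatile) = 1 + 0.32·t(Recovery) + 0.24·t(Volatile) + 0.29·t(Flat)
t(Flat) = 1 + 0.21·t(Recovery) + 0.23·t(Volatile) + 0.28·t(Flat)
Solving: t(Recovery) = 4.5194, t(Volatile) = 4.8419, t(Flat) = 4.2538.
Expected months from Recovery to Bear: 4.5194.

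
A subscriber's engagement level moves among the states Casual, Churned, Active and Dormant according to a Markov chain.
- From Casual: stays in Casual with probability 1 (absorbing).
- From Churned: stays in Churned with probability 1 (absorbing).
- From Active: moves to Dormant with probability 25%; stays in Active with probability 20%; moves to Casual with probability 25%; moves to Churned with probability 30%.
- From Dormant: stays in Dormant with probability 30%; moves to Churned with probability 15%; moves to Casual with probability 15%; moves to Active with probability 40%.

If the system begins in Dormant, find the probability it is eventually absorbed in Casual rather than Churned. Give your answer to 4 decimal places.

0.4783

Let h(s) be the probability of absorption at Casual starting from transient state s. Then h(Casual) = 1 and h(Churned) = 0. By first-step analysis:
h(Active) = 0.25·1 + 0.3·0 + 0.2·h(Active) + 0.25·h(Dormant)
h(Dormant) = 0.15·1 + 0.15·0 + 0.4·h(Active) + 0.3·h(Dormant)
Solving: h(Active) = 0.4620, h(Dormant) = 0.4783.
Starting from Dormant, the probability is 0.4783.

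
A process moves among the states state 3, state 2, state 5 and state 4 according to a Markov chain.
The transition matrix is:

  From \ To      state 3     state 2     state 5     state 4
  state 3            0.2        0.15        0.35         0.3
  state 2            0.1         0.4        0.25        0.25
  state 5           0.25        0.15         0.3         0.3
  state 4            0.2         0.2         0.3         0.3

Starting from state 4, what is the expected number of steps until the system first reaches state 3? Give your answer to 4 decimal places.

5.2295

Let t(s) be the expected number of steps to first reach state 3 from state s, with t(state 3) = 0. Conditioning on the first step:
t(state 2) = 1 + 0.4·t(state 2) + 0.25·t(state 5) + 0.25·t(state 4)
t(state 5) = 1 + 0.15·t(state 2) + 0.3·t(state 5) + 0.3·t(state 4)
t(state 4) = 1 + 0.2·t(state 2) + 0.3·t(state 5) + 0.3·t(state 4)
Solving: t(state 2) = 5.9016, t(state 5) = 4.9344, t(state 4) = 5.2295.
Expected steps from state 4 to state 3: 5.2295.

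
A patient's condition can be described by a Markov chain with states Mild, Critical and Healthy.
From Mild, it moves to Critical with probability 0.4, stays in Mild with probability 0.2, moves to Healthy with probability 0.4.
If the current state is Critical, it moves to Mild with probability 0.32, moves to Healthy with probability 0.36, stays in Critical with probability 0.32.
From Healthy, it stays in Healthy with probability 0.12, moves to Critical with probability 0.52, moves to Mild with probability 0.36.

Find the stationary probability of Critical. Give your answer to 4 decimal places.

Let the stationary distribution be π with π = πP and π_1 + π_2 + π_3 = 1.
π_1 = 0.2·π_1 + 0.32·π_2 + 0.36·π_3
π_2 = 0.4·π_1 + 0.32·π_2 + 0.52·π_3
Solving with the normalization constraint gives π = (0.2964, 0.4037, 0.2999).
So the stationary probability of Critical is 0.4037.

0.4037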